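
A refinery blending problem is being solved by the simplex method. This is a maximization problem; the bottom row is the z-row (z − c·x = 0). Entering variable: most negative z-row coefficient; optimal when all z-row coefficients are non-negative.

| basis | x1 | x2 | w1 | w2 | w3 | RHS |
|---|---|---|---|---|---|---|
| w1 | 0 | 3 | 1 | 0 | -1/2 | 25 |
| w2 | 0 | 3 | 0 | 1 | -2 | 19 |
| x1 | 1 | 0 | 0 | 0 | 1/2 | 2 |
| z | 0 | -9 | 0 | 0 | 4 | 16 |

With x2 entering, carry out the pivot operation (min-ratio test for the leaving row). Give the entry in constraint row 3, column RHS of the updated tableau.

2

Ratio test on column x2 — row 1: 25/3 = 25/3; row 2: 19/3 = 19/3; row 3: entry 0 ≤ 0. Minimum is 19/3 at row 2 (w2 leaves); pivot element 3.
Divide row 2 by 3; eliminate column x2 from the other rows.
Row 3 update in column RHS: 2 − 0·(19/3) = 2.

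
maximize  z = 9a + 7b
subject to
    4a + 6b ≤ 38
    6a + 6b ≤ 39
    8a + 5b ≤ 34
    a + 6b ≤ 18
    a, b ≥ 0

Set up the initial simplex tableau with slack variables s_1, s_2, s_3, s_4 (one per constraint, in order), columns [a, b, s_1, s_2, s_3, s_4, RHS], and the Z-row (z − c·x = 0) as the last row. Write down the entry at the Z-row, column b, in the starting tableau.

The Z-row carries the negated objective coefficients: the b entry is -7.

-7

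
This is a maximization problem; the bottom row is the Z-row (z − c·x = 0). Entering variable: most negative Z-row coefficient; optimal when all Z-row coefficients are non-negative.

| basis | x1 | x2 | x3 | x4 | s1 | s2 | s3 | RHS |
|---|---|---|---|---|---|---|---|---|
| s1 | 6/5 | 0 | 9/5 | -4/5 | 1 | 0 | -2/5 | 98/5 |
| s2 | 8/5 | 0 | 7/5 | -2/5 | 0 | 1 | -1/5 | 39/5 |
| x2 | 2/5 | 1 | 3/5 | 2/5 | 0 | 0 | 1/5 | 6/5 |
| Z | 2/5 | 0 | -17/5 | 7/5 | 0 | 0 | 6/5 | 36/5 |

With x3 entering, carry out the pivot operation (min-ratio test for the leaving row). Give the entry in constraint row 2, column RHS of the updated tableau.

5

Ratio test on column x3 — row 1: (98/5)/(9/5) = 98/9; row 2: (39/5)/(7/5) = 39/7; row 3: (6/5)/(3/5) = 2. Minimum is 2 at row 3 (x2 leaves); pivot element 3/5.
Divide row 3 by 3/5; eliminate column x3 from the other rows.
Row 2 update in column RHS: 39/5 − (7/5)·2 = 5.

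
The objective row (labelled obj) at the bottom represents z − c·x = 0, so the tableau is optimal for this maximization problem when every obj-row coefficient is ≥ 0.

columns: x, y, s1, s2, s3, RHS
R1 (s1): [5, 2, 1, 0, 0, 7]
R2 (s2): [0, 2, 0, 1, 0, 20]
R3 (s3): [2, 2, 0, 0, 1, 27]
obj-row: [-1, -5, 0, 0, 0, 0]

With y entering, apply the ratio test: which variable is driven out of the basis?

Column y entries and ratios — s1: 7/2 = 7/2; s2: 20/2 = 10; s3: 27/2 = 27/2.
Smallest ratio is 7/2 in the row of s1, so s1 leaves.

s1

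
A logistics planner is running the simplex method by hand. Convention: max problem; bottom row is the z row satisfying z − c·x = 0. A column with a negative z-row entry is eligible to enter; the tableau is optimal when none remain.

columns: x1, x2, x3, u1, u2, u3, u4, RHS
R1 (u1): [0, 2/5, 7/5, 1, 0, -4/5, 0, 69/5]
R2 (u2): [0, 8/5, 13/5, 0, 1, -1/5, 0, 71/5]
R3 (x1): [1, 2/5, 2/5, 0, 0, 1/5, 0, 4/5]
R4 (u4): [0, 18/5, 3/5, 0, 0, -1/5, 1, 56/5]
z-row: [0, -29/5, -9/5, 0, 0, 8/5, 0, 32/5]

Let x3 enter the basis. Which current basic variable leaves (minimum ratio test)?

x1

Column x3 entries and ratios — u1: (69/5)/(7/5) = 69/7; u2: (71/5)/(13/5) = 71/13; x1: (4/5)/(2/5) = 2; u4: (56/5)/(3/5) = 56/3.
Smallest ratio is 2 in the row of x1, so x1 leaves.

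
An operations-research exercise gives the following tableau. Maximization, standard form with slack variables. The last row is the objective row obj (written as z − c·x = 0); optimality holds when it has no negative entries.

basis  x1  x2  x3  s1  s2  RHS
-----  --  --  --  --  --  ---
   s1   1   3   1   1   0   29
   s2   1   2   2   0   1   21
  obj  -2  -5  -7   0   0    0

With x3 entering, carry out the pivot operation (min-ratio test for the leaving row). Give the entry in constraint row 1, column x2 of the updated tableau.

Ratio test on column x3 — row 1: 29/1 = 29; row 2: 21/2 = 21/2. Minimum is 21/2 at row 2 (s2 leaves); pivot element 2.
Divide row 2 by 2; eliminate column x3 from the other rows.
Row 1 update in column x2: 3 − 1·1 = 2.

2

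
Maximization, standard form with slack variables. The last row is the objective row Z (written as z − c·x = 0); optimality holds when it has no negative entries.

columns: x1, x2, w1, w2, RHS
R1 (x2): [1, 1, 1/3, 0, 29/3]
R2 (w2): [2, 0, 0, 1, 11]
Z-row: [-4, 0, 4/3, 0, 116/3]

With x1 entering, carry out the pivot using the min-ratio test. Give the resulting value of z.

182/3

Ratio test on column x1 — row 1: (29/3)/1 = 29/3; row 2: 11/2 = 11/2. Minimum is 11/2 at row 2 (w2 leaves); pivot element 2.
Pivot on row 2; the Z-row RHS becomes 116/3 − (-4)·(11/2) = 182/3.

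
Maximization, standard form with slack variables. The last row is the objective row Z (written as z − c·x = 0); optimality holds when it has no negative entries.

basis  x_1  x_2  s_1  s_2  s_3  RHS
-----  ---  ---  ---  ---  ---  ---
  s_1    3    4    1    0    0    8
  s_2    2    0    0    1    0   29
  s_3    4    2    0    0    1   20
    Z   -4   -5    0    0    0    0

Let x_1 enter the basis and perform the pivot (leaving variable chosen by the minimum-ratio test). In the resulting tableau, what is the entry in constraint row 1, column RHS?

Ratio test on column x_1 — row 1: 8/3 = 8/3; row 2: 29/2 = 29/2; row 3: 20/4 = 5. Minimum is 8/3 at row 1 (s_1 leaves); pivot element 3.
Divide row 1 by 3; eliminate column x_1 from the other rows.
In the new row 1, the RHS entry is the old entry divided by the pivot: 8/3 = 8/3.

8/3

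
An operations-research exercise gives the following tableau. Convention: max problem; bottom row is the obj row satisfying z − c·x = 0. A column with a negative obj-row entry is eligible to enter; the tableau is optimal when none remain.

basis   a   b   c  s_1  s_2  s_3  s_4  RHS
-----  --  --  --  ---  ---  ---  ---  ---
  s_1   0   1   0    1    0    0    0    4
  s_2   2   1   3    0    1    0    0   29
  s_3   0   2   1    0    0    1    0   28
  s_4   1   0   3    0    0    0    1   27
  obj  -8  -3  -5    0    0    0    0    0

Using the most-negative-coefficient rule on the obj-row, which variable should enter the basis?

Negative obj-row entries: a: -8, b: -3, c: -5.
The most negative is -8 in column a, so a enters.

a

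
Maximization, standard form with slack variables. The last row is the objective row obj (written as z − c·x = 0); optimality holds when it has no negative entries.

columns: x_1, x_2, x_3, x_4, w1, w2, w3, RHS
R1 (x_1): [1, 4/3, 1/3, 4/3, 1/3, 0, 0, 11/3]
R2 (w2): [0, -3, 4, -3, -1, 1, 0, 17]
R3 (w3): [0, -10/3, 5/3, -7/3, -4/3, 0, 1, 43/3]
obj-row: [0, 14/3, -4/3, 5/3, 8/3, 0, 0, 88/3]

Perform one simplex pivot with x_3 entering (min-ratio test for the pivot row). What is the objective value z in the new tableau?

Ratio test on column x_3 — row 1: (11/3)/(1/3) = 11; row 2: 17/4 = 17/4; row 3: (43/3)/(5/3) = 43/5. Minimum is 17/4 at row 2 (w2 leaves); pivot element 4.
Pivot on row 2; the obj-row RHS becomes 88/3 − (-4/3)·(17/4) = 35.

35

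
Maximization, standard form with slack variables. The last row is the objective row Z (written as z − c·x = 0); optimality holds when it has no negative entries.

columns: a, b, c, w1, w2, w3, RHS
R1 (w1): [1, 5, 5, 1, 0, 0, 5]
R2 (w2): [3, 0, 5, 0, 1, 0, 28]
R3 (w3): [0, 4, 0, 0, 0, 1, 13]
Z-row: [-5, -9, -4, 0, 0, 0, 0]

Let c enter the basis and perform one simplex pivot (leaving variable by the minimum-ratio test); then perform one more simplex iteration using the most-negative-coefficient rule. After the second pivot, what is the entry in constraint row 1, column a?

1/5

Ratio test on column c — row 1: 5/5 = 1; row 2: 28/5 = 28/5; row 3: entry 0 ≤ 0. Minimum is 1 at row 1 (w1 leaves); pivot element 5.
Divide row 1 by 5; eliminate column c from the other rows.
Second iteration: most negative Z-row entry is -5 in column b, so b enters.
Ratio test on column b — row 1: 1/1 = 1; row 2: entry -5 ≤ 0; row 3: 13/4 = 13/4. Minimum is 1 at row 1 (c leaves); pivot element 1.
Divide row 1 by 1; eliminate column b from the other rows.
After both pivots, the entry at constraint row 1, column a is 1/5.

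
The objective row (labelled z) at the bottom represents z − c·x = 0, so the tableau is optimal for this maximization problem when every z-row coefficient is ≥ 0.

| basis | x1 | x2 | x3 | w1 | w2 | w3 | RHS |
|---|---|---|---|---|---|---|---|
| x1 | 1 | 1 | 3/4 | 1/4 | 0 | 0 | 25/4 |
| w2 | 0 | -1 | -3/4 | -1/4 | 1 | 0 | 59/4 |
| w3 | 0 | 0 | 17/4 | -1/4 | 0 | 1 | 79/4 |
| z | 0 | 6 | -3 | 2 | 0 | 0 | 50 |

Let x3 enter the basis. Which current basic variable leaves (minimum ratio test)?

w3

Column x3 entries and ratios — x1: (25/4)/(3/4) = 25/3; w2: -3/4 ≤ 0, skip; w3: (79/4)/(17/4) = 79/17.
Smallest ratio is 79/17 in the row of w3, so w3 leaves.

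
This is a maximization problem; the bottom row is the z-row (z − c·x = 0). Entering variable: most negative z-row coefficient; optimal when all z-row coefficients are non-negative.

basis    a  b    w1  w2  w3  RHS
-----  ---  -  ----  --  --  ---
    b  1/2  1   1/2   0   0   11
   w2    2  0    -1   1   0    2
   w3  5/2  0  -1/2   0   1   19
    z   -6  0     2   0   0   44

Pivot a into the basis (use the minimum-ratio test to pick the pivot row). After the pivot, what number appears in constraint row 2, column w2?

1/2

Ratio test on column a — row 1: 11/(1/2) = 22; row 2: 2/2 = 1; row 3: 19/(5/2) = 38/5. Minimum is 1 at row 2 (w2 leaves); pivot element 2.
Divide row 2 by 2; eliminate column a from the other rows.
In the new row 2, the w2 entry is the old entry divided by the pivot: 1/2 = 1/2.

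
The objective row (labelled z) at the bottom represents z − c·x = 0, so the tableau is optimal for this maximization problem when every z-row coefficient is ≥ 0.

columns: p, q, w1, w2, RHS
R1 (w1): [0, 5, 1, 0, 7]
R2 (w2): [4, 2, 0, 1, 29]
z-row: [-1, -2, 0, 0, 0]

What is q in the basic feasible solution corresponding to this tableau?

0

q is not in the basis, so in the current basic feasible solution q = 0.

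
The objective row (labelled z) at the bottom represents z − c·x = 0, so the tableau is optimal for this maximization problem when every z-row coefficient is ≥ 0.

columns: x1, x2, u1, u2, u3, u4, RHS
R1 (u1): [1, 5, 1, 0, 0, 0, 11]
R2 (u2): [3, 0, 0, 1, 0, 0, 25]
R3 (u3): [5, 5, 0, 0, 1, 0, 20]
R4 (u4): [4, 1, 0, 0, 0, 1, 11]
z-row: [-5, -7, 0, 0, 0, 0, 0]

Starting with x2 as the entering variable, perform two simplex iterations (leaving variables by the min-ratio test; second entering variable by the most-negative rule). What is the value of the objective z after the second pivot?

47/2

Ratio test on column x2 — row 1: 11/5 = 11/5; row 2: entry 0 ≤ 0; row 3: 20/5 = 4; row 4: 11/1 = 11. Minimum is 11/5 at row 1 (u1 leaves); pivot element 5.
Pivot on row 1; the z-row RHS becomes 0 − (-7)·(11/5) = 77/5.
Next entering variable (most negative z-row entry -18/5): x1.
Ratio test on column x1 — row 1: (11/5)/(1/5) = 11; row 2: 25/3 = 25/3; row 3: 9/4 = 9/4; row 4: (44/5)/(19/5) = 44/19. Minimum is 9/4 at row 3 (u3 leaves); pivot element 4.
After the second pivot the z-row RHS is 77/5 − (-18/5)·(9/4) = 47/2.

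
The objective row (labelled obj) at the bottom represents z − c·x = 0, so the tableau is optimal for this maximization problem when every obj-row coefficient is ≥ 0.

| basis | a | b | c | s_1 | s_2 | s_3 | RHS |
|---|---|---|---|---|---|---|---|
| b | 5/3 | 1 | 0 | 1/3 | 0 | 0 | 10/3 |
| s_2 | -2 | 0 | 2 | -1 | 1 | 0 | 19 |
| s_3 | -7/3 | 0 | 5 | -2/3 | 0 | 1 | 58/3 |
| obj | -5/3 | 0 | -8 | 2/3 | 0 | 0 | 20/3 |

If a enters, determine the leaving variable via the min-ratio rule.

Column a entries and ratios — b: (10/3)/(5/3) = 2; s_2: -2 ≤ 0, skip; s_3: -7/3 ≤ 0, skip.
Smallest ratio is 2 in the row of b, so b leaves.

b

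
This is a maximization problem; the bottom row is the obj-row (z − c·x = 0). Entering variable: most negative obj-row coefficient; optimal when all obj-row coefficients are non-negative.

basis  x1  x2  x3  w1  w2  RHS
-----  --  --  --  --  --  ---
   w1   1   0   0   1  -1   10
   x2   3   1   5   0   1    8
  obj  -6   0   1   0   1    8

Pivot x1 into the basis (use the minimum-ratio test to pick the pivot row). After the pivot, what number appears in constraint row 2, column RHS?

Ratio test on column x1 — row 1: 10/1 = 10; row 2: 8/3 = 8/3. Minimum is 8/3 at row 2 (x2 leaves); pivot element 3.
Divide row 2 by 3; eliminate column x1 from the other rows.
In the new row 2, the RHS entry is the old entry divided by the pivot: 8/3 = 8/3.

8/3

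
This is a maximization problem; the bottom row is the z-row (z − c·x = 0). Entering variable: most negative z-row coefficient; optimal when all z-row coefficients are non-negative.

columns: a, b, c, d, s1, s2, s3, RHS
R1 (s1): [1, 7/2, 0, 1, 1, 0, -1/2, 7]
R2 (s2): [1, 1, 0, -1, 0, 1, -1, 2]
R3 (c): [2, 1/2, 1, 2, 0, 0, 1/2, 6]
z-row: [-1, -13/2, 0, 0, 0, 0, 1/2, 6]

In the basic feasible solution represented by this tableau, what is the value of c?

6

c is basic (row 3); its value is the RHS of that row, 6.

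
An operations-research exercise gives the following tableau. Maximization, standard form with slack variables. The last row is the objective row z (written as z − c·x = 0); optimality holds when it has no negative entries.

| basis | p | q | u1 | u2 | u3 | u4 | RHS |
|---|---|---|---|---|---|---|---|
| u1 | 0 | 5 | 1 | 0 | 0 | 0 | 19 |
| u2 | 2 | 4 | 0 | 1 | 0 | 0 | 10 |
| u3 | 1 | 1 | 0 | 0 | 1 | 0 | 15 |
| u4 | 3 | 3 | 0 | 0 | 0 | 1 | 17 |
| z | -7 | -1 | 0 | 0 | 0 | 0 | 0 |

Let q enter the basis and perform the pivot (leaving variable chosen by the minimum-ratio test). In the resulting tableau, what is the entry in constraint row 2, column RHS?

5/2

Ratio test on column q — row 1: 19/5 = 19/5; row 2: 10/4 = 5/2; row 3: 15/1 = 15; row 4: 17/3 = 17/3. Minimum is 5/2 at row 2 (u2 leaves); pivot element 4.
Divide row 2 by 4; eliminate column q from the other rows.
In the new row 2, the RHS entry is the old entry divided by the pivot: 10/4 = 5/2.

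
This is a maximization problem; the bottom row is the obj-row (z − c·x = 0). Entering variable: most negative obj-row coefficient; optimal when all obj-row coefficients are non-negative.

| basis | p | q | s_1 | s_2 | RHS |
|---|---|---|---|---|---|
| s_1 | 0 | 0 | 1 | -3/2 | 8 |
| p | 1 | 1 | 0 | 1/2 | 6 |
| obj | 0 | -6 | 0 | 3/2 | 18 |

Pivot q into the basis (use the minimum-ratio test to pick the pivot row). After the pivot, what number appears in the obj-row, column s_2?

9/2

Ratio test on column q — row 1: entry 0 ≤ 0; row 2: 6/1 = 6. Minimum is 6 at row 2 (p leaves); pivot element 1.
Divide row 2 by 1; eliminate column q from the other rows.
obj-row update in column s_2: 3/2 − (-6)·(1/2) = 9/2.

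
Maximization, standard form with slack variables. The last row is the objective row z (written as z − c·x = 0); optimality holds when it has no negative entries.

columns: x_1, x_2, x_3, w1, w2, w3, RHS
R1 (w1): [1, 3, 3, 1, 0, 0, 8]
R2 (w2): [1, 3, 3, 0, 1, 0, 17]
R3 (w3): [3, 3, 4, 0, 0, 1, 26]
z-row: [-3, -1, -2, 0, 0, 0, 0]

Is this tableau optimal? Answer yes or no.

no

The z-row has a negative entry -3 in column x_1, so it is not optimal.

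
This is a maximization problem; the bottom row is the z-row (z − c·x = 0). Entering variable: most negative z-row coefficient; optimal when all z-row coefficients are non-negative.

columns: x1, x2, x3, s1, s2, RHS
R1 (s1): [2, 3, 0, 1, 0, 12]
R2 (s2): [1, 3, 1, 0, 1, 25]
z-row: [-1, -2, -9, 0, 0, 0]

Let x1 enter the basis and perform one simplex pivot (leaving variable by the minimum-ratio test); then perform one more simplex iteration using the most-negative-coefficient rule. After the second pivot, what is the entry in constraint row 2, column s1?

-1/2

Ratio test on column x1 — row 1: 12/2 = 6; row 2: 25/1 = 25. Minimum is 6 at row 1 (s1 leaves); pivot element 2.
Divide row 1 by 2; eliminate column x1 from the other rows.
Second iteration: most negative z-row entry is -9 in column x3, so x3 enters.
Ratio test on column x3 — row 1: entry 0 ≤ 0; row 2: 19/1 = 19. Minimum is 19 at row 2 (s2 leaves); pivot element 1.
Divide row 2 by 1; eliminate column x3 from the other rows.
After both pivots, the entry at constraint row 2, column s1 is -1/2.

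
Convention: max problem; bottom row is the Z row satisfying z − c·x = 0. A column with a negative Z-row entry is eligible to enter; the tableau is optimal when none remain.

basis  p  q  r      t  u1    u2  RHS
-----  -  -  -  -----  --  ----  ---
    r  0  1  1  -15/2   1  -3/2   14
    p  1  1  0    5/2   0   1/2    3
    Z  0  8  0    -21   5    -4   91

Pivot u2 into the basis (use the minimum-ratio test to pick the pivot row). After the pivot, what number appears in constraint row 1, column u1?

1

Ratio test on column u2 — row 1: entry -3/2 ≤ 0; row 2: 3/(1/2) = 6. Minimum is 6 at row 2 (p leaves); pivot element 1/2.
Divide row 2 by 1/2; eliminate column u2 from the other rows.
Row 1 update in column u1: 1 − (-3/2)·0 = 1.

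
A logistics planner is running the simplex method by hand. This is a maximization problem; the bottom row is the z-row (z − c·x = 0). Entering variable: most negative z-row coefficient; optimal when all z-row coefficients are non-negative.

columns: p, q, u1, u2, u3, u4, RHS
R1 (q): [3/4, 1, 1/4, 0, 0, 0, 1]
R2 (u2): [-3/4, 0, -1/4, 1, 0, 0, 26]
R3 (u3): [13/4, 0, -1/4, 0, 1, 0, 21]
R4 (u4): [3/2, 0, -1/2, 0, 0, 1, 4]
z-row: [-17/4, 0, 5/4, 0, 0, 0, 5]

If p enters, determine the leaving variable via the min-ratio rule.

Column p entries and ratios — q: 1/(3/4) = 4/3; u2: -3/4 ≤ 0, skip; u3: 21/(13/4) = 84/13; u4: 4/(3/2) = 8/3.
Smallest ratio is 4/3 in the row of q, so q leaves.

q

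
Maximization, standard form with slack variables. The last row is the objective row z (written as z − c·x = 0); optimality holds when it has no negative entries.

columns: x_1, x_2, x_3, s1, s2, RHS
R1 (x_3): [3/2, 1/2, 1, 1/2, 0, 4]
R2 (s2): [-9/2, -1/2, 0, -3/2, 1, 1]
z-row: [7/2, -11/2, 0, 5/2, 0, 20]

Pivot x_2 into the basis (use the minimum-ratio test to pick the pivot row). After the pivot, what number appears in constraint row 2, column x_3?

1

Ratio test on column x_2 — row 1: 4/(1/2) = 8; row 2: entry -1/2 ≤ 0. Minimum is 8 at row 1 (x_3 leaves); pivot element 1/2.
Divide row 1 by 1/2; eliminate column x_2 from the other rows.
Row 2 update in column x_3: 0 − (-1/2)·2 = 1.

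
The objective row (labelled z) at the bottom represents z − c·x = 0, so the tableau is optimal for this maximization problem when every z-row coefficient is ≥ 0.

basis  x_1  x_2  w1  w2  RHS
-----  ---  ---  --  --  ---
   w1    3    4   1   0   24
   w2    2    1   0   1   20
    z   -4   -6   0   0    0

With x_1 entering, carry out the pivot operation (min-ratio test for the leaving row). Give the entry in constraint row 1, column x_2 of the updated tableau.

Ratio test on column x_1 — row 1: 24/3 = 8; row 2: 20/2 = 10. Minimum is 8 at row 1 (w1 leaves); pivot element 3.
Divide row 1 by 3; eliminate column x_1 from the other rows.
In the new row 1, the x_2 entry is the old entry divided by the pivot: 4/3 = 4/3.

4/3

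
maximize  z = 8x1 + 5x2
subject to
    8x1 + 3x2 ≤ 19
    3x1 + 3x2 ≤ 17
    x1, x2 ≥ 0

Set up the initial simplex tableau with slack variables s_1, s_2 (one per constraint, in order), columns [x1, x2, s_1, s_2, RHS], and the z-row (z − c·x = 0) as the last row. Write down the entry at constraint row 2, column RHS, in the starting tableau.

The RHS of constraint 2 is b_2 = 17.

17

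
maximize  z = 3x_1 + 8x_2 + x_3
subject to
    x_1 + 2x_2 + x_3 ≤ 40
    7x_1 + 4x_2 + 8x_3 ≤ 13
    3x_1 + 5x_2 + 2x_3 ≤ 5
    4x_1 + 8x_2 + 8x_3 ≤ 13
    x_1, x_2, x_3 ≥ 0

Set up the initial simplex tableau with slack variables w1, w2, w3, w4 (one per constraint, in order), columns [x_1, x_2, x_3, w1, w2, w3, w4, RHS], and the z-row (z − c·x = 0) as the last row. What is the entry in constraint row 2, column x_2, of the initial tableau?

4

Constraint 2 has coefficient 4 on x_2.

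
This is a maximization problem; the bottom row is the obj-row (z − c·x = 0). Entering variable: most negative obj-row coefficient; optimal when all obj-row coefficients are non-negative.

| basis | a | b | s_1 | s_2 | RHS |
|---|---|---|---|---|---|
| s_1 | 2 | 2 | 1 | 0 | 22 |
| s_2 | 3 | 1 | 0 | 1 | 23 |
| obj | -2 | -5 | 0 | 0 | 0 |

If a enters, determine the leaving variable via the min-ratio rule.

Column a entries and ratios — s_1: 22/2 = 11; s_2: 23/3 = 23/3.
Smallest ratio is 23/3 in the row of s_2, so s_2 leaves.

s_2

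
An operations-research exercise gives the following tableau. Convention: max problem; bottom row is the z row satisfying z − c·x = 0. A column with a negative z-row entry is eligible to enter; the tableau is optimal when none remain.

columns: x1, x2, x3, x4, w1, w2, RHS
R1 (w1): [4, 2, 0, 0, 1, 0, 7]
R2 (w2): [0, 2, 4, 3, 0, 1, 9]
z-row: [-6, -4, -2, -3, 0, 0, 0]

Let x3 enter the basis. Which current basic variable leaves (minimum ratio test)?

Column x3 entries and ratios — w1: 0 ≤ 0, skip; w2: 9/4 = 9/4.
Smallest ratio is 9/4 in the row of w2, so w2 leaves.

w2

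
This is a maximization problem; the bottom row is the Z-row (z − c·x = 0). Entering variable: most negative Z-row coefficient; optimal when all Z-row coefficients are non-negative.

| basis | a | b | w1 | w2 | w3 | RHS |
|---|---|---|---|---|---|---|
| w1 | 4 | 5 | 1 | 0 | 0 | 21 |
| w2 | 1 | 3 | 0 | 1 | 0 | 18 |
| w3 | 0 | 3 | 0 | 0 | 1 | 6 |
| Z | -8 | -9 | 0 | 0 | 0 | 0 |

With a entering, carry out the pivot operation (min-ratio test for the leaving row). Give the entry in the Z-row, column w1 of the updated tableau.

Ratio test on column a — row 1: 21/4 = 21/4; row 2: 18/1 = 18; row 3: entry 0 ≤ 0. Minimum is 21/4 at row 1 (w1 leaves); pivot element 4.
Divide row 1 by 4; eliminate column a from the other rows.
Z-row update in column w1: 0 − (-8)·(1/4) = 2.

2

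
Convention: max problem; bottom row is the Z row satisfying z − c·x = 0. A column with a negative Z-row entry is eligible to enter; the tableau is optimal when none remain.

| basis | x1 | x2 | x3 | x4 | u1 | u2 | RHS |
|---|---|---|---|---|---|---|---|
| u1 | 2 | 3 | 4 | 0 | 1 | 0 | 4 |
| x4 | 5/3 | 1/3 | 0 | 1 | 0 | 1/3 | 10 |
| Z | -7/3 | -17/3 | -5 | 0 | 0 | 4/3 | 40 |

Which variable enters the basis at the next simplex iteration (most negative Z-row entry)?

x2

Negative Z-row entries: x1: -7/3, x2: -17/3, x3: -5.
The most negative is -17/3 in column x2, so x2 enters.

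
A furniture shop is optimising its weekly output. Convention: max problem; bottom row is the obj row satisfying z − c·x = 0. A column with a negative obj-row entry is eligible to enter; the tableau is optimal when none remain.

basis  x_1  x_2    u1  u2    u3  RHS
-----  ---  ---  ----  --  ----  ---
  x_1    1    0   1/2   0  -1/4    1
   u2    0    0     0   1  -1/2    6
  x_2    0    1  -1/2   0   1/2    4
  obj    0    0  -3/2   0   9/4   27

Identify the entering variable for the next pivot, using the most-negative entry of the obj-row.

u1

Negative obj-row entries: u1: -3/2.
The most negative is -3/2 in column u1, so u1 enters.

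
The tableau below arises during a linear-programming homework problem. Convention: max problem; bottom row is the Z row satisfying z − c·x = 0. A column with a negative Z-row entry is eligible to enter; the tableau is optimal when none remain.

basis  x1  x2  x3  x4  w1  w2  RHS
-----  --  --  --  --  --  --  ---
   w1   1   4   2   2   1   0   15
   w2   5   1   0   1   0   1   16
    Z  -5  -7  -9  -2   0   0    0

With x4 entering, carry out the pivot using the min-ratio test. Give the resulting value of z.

15

Ratio test on column x4 — row 1: 15/2 = 15/2; row 2: 16/1 = 16. Minimum is 15/2 at row 1 (w1 leaves); pivot element 2.
Pivot on row 1; the Z-row RHS becomes 0 − (-2)·(15/2) = 15.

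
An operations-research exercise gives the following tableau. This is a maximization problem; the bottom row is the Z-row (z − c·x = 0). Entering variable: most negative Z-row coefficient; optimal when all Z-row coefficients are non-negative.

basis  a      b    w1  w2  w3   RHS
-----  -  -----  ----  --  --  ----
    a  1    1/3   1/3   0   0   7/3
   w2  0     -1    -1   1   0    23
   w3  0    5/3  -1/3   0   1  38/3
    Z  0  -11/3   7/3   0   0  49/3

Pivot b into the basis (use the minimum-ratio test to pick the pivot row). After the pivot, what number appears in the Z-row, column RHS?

42

Ratio test on column b — row 1: (7/3)/(1/3) = 7; row 2: entry -1 ≤ 0; row 3: (38/3)/(5/3) = 38/5. Minimum is 7 at row 1 (a leaves); pivot element 1/3.
Divide row 1 by 1/3; eliminate column b from the other rows.
Z-row update in column RHS: 49/3 − (-11/3)·7 = 42.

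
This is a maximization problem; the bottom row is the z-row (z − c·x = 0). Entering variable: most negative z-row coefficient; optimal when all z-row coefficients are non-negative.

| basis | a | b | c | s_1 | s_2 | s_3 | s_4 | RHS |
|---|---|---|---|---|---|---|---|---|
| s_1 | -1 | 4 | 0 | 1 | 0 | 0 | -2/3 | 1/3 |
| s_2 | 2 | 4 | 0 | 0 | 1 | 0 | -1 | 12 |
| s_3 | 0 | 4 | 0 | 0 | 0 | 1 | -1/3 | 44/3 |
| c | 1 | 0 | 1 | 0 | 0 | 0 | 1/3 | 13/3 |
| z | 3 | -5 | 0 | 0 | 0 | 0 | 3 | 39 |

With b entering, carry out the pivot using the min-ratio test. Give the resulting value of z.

Ratio test on column b — row 1: (1/3)/4 = 1/12; row 2: 12/4 = 3; row 3: (44/3)/4 = 11/3; row 4: entry 0 ≤ 0. Minimum is 1/12 at row 1 (s_1 leaves); pivot element 4.
Pivot on row 1; the z-row RHS becomes 39 − (-5)·(1/12) = 473/12.

473/12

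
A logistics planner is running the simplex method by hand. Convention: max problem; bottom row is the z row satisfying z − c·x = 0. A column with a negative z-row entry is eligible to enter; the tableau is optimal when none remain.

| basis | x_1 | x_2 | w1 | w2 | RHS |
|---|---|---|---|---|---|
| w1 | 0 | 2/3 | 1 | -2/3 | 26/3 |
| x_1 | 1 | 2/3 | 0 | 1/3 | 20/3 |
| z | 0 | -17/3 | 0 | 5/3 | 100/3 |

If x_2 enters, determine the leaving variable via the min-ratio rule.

Column x_2 entries and ratios — w1: (26/3)/(2/3) = 13; x_1: (20/3)/(2/3) = 10.
Smallest ratio is 10 in the row of x_1, so x_1 leaves.

x_1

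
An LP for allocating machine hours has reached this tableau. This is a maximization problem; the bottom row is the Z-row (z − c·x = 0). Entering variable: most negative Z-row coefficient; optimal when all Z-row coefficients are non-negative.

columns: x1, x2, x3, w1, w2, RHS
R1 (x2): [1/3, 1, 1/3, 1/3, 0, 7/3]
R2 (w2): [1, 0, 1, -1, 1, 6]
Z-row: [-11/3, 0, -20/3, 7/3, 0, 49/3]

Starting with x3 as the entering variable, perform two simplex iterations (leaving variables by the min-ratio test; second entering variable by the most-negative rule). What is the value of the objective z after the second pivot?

117/2

Ratio test on column x3 — row 1: (7/3)/(1/3) = 7; row 2: 6/1 = 6. Minimum is 6 at row 2 (w2 leaves); pivot element 1.
Pivot on row 2; the Z-row RHS becomes 49/3 − (-20/3)·6 = 169/3.
Next entering variable (most negative Z-row entry -13/3): w1.
Ratio test on column w1 — row 1: (1/3)/(2/3) = 1/2; row 2: entry -1 ≤ 0. Minimum is 1/2 at row 1 (x2 leaves); pivot element 2/3.
After the second pivot the Z-row RHS is 169/3 − (-13/3)·(1/2) = 117/2.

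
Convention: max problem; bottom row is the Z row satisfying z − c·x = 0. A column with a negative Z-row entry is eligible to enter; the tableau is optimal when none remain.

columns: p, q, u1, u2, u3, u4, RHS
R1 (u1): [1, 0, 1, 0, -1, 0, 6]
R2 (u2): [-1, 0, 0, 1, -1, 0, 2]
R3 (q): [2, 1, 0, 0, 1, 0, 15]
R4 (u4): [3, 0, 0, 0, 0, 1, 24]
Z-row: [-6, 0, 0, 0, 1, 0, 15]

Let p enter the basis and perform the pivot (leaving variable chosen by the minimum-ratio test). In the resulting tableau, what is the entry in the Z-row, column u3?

Ratio test on column p — row 1: 6/1 = 6; row 2: entry -1 ≤ 0; row 3: 15/2 = 15/2; row 4: 24/3 = 8. Minimum is 6 at row 1 (u1 leaves); pivot element 1.
Divide row 1 by 1; eliminate column p from the other rows.
Z-row update in column u3: 1 − (-6)·(-1) = -5.

-5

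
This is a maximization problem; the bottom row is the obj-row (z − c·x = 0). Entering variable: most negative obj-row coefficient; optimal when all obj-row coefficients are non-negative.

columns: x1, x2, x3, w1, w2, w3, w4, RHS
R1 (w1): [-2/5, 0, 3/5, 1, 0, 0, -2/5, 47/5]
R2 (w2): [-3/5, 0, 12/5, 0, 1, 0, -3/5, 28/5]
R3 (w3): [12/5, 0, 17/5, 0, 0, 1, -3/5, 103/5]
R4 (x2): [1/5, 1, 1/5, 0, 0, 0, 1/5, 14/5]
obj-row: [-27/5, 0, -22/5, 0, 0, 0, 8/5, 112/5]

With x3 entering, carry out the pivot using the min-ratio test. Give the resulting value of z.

98/3

Ratio test on column x3 — row 1: (47/5)/(3/5) = 47/3; row 2: (28/5)/(12/5) = 7/3; row 3: (103/5)/(17/5) = 103/17; row 4: (14/5)/(1/5) = 14. Minimum is 7/3 at row 2 (w2 leaves); pivot element 12/5.
Pivot on row 2; the obj-row RHS becomes 112/5 − (-22/5)·(7/3) = 98/3.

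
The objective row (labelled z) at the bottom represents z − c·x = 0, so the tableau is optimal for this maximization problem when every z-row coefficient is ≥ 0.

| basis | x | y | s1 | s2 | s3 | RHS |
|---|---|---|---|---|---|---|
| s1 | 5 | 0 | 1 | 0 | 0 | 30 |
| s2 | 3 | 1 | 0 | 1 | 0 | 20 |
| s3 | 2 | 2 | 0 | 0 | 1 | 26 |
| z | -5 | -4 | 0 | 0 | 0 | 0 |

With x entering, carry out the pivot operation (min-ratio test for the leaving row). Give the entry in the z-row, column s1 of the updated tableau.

Ratio test on column x — row 1: 30/5 = 6; row 2: 20/3 = 20/3; row 3: 26/2 = 13. Minimum is 6 at row 1 (s1 leaves); pivot element 5.
Divide row 1 by 5; eliminate column x from the other rows.
z-row update in column s1: 0 − (-5)·(1/5) = 1.

1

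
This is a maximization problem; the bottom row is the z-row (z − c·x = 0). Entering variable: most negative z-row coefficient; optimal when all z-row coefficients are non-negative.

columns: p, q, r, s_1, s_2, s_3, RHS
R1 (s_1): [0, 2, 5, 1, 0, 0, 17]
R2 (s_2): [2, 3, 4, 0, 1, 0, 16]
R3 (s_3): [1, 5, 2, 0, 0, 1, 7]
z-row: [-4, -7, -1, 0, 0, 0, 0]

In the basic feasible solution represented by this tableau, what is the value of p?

p is not in the basis, so in the current basic feasible solution p = 0.

0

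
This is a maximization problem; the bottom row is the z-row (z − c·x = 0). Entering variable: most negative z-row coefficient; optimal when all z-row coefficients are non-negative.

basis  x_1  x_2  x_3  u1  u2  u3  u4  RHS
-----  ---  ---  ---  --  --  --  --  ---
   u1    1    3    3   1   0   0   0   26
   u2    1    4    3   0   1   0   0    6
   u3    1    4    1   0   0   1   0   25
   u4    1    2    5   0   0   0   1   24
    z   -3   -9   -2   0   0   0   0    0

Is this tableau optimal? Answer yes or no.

The z-row has a negative entry -9 in column x_2, so it is not optimal.

no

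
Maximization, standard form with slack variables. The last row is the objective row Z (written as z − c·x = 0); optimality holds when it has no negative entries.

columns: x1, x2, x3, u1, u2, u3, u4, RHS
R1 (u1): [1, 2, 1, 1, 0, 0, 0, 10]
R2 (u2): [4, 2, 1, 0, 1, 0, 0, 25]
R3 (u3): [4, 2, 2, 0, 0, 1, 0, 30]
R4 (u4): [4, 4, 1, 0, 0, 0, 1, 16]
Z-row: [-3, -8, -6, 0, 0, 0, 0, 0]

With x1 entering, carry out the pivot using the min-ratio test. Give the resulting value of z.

12

Ratio test on column x1 — row 1: 10/1 = 10; row 2: 25/4 = 25/4; row 3: 30/4 = 15/2; row 4: 16/4 = 4. Minimum is 4 at row 4 (u4 leaves); pivot element 4.
Pivot on row 4; the Z-row RHS becomes 0 − (-3)·4 = 12.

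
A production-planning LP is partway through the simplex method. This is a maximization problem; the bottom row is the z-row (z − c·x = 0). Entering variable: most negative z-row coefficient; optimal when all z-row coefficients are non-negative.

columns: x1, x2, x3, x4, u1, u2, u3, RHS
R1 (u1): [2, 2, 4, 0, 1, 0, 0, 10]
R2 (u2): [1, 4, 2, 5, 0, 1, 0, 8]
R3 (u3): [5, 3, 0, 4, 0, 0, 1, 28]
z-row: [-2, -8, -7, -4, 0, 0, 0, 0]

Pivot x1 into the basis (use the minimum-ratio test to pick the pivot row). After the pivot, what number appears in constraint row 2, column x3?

0

Ratio test on column x1 — row 1: 10/2 = 5; row 2: 8/1 = 8; row 3: 28/5 = 28/5. Minimum is 5 at row 1 (u1 leaves); pivot element 2.
Divide row 1 by 2; eliminate column x1 from the other rows.
Row 2 update in column x3: 2 − 1·2 = 0.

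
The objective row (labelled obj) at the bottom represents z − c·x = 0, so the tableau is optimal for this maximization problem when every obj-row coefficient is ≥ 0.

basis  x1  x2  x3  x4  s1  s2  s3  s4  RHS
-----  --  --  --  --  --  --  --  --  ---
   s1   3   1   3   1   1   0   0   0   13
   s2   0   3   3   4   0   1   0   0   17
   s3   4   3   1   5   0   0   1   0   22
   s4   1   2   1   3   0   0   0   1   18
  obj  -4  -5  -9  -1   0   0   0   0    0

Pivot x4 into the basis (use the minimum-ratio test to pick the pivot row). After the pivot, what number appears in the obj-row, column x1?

Ratio test on column x4 — row 1: 13/1 = 13; row 2: 17/4 = 17/4; row 3: 22/5 = 22/5; row 4: 18/3 = 6. Minimum is 17/4 at row 2 (s2 leaves); pivot element 4.
Divide row 2 by 4; eliminate column x4 from the other rows.
obj-row update in column x1: -4 − (-1)·0 = -4.

-4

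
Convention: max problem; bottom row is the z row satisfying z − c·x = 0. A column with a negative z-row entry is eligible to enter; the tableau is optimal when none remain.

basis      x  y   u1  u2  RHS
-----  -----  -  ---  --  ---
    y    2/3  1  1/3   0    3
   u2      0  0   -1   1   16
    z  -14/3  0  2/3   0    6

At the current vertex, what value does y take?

y is basic (row 1); its value is the RHS of that row, 3.

3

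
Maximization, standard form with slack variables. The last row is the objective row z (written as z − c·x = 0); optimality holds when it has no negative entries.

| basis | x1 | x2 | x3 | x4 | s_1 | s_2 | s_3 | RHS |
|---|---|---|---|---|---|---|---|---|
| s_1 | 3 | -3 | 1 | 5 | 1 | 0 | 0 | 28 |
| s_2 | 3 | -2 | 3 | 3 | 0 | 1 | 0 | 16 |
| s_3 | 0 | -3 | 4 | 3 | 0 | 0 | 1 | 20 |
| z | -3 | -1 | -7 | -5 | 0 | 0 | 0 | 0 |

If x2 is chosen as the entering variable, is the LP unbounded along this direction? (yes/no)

yes

Every constraint-row entry in column x2 is ≤ 0, so increasing x2 is unbounded.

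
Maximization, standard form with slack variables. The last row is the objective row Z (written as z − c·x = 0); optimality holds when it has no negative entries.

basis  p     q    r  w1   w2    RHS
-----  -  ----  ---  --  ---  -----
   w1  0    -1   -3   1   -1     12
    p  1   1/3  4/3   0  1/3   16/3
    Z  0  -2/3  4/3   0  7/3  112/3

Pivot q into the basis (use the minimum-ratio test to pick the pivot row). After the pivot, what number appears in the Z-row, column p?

Ratio test on column q — row 1: entry -1 ≤ 0; row 2: (16/3)/(1/3) = 16. Minimum is 16 at row 2 (p leaves); pivot element 1/3.
Divide row 2 by 1/3; eliminate column q from the other rows.
Z-row update in column p: 0 − (-2/3)·3 = 2.

2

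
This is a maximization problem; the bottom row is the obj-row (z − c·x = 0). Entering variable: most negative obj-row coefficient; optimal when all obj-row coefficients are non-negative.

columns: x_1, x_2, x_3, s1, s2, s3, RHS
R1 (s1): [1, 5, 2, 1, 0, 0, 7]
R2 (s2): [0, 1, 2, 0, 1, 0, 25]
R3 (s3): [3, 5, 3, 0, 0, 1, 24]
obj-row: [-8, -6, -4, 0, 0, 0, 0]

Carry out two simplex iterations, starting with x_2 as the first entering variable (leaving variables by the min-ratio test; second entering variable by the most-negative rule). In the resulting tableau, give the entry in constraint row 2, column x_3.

2

Ratio test on column x_2 — row 1: 7/5 = 7/5; row 2: 25/1 = 25; row 3: 24/5 = 24/5. Minimum is 7/5 at row 1 (s1 leaves); pivot element 5.
Divide row 1 by 5; eliminate column x_2 from the other rows.
Second iteration: most negative obj-row entry is -34/5 in column x_1, so x_1 enters.
Ratio test on column x_1 — row 1: (7/5)/(1/5) = 7; row 2: entry -1/5 ≤ 0; row 3: 17/2 = 17/2. Minimum is 7 at row 1 (x_2 leaves); pivot element 1/5.
Divide row 1 by 1/5; eliminate column x_1 from the other rows.
After both pivots, the entry at constraint row 2, column x_3 is 2.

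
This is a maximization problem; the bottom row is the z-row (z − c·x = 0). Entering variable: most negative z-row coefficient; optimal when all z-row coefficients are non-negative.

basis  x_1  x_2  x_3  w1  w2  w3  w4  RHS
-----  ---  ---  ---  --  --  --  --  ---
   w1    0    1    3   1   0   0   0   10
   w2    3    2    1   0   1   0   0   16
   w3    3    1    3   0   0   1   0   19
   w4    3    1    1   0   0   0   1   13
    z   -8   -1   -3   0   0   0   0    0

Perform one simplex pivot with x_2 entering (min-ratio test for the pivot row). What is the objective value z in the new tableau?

8

Ratio test on column x_2 — row 1: 10/1 = 10; row 2: 16/2 = 8; row 3: 19/1 = 19; row 4: 13/1 = 13. Minimum is 8 at row 2 (w2 leaves); pivot element 2.
Pivot on row 2; the z-row RHS becomes 0 − (-1)·8 = 8.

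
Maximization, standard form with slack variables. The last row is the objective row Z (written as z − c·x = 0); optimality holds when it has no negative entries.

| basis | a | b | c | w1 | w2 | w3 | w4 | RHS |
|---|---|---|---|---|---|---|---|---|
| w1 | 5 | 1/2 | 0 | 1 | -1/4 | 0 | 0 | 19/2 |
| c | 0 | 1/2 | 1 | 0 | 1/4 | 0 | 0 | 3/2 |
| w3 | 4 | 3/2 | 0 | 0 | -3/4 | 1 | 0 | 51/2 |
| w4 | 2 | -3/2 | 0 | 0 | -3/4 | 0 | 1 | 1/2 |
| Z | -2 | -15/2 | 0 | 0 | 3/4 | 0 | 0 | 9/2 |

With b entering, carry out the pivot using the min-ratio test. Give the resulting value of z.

27

Ratio test on column b — row 1: (19/2)/(1/2) = 19; row 2: (3/2)/(1/2) = 3; row 3: (51/2)/(3/2) = 17; row 4: entry -3/2 ≤ 0. Minimum is 3 at row 2 (c leaves); pivot element 1/2.
Pivot on row 2; the Z-row RHS becomes 9/2 − (-15/2)·3 = 27.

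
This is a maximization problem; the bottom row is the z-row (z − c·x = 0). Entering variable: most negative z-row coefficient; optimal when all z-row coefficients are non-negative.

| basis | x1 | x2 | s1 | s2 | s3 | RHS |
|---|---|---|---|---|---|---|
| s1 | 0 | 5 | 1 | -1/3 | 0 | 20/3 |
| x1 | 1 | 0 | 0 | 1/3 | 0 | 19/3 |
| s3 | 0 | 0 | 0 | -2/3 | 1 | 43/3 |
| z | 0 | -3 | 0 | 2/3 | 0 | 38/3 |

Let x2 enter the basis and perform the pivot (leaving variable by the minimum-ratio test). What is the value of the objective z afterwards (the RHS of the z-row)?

50/3

Ratio test on column x2 — row 1: (20/3)/5 = 4/3; row 2: entry 0 ≤ 0; row 3: entry 0 ≤ 0. Minimum is 4/3 at row 1 (s1 leaves); pivot element 5.
Pivot on row 1; the z-row RHS becomes 38/3 − (-3)·(4/3) = 50/3.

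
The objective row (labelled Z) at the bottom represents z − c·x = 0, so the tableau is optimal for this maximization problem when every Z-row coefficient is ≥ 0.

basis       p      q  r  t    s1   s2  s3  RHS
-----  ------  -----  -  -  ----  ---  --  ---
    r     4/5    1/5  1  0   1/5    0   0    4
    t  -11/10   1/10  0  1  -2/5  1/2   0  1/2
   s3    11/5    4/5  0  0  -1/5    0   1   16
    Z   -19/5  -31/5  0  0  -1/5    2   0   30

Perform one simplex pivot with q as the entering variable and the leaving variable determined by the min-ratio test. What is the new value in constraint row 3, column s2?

-4

Ratio test on column q — row 1: 4/(1/5) = 20; row 2: (1/2)/(1/10) = 5; row 3: 16/(4/5) = 20. Minimum is 5 at row 2 (t leaves); pivot element 1/10.
Divide row 2 by 1/10; eliminate column q from the other rows.
Row 3 update in column s2: 0 − (4/5)·5 = -4.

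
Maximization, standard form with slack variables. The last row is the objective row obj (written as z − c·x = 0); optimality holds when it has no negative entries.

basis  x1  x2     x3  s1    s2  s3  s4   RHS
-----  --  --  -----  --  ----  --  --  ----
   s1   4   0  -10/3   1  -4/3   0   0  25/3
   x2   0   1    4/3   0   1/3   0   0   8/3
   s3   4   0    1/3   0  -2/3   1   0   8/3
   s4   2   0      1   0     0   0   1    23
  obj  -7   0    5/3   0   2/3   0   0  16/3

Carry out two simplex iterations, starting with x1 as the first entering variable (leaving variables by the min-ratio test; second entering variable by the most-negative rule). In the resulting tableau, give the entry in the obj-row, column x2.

Ratio test on column x1 — row 1: (25/3)/4 = 25/12; row 2: entry 0 ≤ 0; row 3: (8/3)/4 = 2/3; row 4: 23/2 = 23/2. Minimum is 2/3 at row 3 (s3 leaves); pivot element 4.
Divide row 3 by 4; eliminate column x1 from the other rows.
Second iteration: most negative obj-row entry is -1/2 in column s2, so s2 enters.
Ratio test on column s2 — row 1: entry -2/3 ≤ 0; row 2: (8/3)/(1/3) = 8; row 3: entry -1/6 ≤ 0; row 4: (65/3)/(1/3) = 65. Minimum is 8 at row 2 (x2 leaves); pivot element 1/3.
Divide row 2 by 1/3; eliminate column s2 from the other rows.
After both pivots, the entry at the obj-row, column x2 is 3/2.

3/2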